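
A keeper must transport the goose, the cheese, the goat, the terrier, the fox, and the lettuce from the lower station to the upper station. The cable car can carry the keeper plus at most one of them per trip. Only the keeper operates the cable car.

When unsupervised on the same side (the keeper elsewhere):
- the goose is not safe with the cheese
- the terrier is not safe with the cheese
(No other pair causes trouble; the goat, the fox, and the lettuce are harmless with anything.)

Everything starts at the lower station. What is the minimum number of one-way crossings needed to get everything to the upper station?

Counting alone: the keeper can take at most 1 across per trip to the upper station, so moving all 6 needs at least 6 loaded trips out, with a return between consecutive ones — at least 11 crossings.
The safety rule pushes this higher. Following every safe sequence of crossings, the most of the 6 that can be at the upper station as the cable car arrives there on crossing 11 is 5 — never all 6.
So no plan with fewer than 13 crossings exists, and this one achieves 13:
1. Keeper goes to the upper station with the cheese.  [the lower station: the fox, the goat, the goose, the lettuce, the terrier | the upper station: the cheese]
2. Keeper goes back to the lower station alone.  [the lower station: the fox, the goat, the goose, the lettuce, the terrier | the upper station: the cheese]
3. Keeper goes to the upper station with the goose.  [the lower station: the fox, the goat, the lettuce, the terrier | the upper station: the cheese, the goose]
4. Keeper goes back to the lower station with the cheese.  [the lower station: the cheese, the fox, the goat, the lettuce, the terrier | the upper station: the goose]
5. Keeper goes to the upper station with the terrier.  [the lower station: the cheese, the fox, the goat, the lettuce | the upper station: the goose, the terrier]
6. Keeper goes back to the lower station alone.  [the lower station: the cheese, the fox, the goat, the lettuce | the upper station: the goose, the terrier]
7. Keeper goes to the upper station with the goat.  [the lower station: the cheese, the fox, the lettuce | the upper station: the goat, the goose, the terrier]
8. Keeper goes back to the lower station alone.  [the lower station: the cheese, the fox, the lettuce | the upper station: the goat, the goose, the terrier]
9. Keeper goes to the upper station with the fox.  [the lower station: the cheese, the lettuce | the upper station: the fox, the goat, the goose, the terrier]
10. Keeper goes back to the lower station alone.  [the lower station: the cheese, the lettuce | the upper station: the fox, the goat, the goose, the terrier]
11. Keeper goes to the upper station with the lettuce.  [the lower station: the cheese | the upper station: the fox, the goat, the goose, the lettuce, the terrier]
12. Keeper goes back to the lower station alone.  [the lower station: the cheese | the upper station: the fox, the goat, the goose, the lettuce, the terrier]
13. Keeper goes to the upper station with the cheese.  [the lower station: — | the upper station: the cheese, the fox, the goat, the goose, the lettuce, the terrier]

13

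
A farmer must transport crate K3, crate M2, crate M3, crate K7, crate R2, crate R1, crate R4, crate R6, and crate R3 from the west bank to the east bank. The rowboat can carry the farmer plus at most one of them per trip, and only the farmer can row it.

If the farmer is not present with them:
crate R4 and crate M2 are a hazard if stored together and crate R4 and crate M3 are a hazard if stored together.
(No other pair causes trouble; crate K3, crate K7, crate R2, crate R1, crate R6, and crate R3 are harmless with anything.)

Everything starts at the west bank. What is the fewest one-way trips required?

19

Counting alone: the farmer can take at most 1 across per trip to the east bank, so moving all 9 needs at least 9 loaded trips out, with a return between consecutive ones — at least 17 crossings.
The safety rule pushes this higher. Following every safe sequence of crossings, the most of the 9 that can be at the east bank as the rowboat arrives there on crossing 17 is 8 — never all 9.
So no plan with fewer than 19 crossings exists, and this one achieves 19:
1. Farmer goes to the east bank with crate R4.  [the west bank: crate K3, crate K7, crate M2, crate M3, crate R1, crate R2, crate R3, crate R6 | the east bank: crate R4]
2. Farmer goes back to the west bank alone.  [the west bank: crate K3, crate K7, crate M2, crate M3, crate R1, crate R2, crate R3, crate R6 | the east bank: crate R4]
3. Farmer goes to the east bank with crate K3.  [the west bank: crate K7, crate M2, crate M3, crate R1, crate R2, crate R3, crate R6 | the east bank: crate K3, crate R4]
4. Farmer goes back to the west bank alone.  [the west bank: crate K7, crate M2, crate M3, crate R1, crate R2, crate R3, crate R6 | the east bank: crate K3, crate R4]
5. Farmer goes to the east bank with crate M2.  [the west bank: crate K7, crate M3, crate R1, crate R2, crate R3, crate R6 | the east bank: crate K3, crate M2, crate R4]
6. Farmer goes back to the west bank with crate R4.  [the west bank: crate K7, crate M3, crate R1, crate R2, crate R3, crate R4, crate R6 | the east bank: crate K3, crate M2]
7. Farmer goes to the east bank with crate M3.  [the west bank: crate K7, crate R1, crate R2, crate R3, crate R4, crate R6 | the east bank: crate K3, crate M2, crate M3]
8. Farmer goes back to the west bank alone.  [the west bank: crate K7, crate R1, crate R2, crate R3, crate R4, crate R6 | the east bank: crate K3, crate M2, crate M3]
9. Farmer goes to the east bank with crate K7.  [the west bank: crate R1, crate R2, crate R3, crate R4, crate R6 | the east bank: crate K3, crate K7, crate M2, crate M3]
10. Farmer goes back to the west bank alone.  [the west bank: crate R1, crate R2, crate R3, crate R4, crate R6 | the east bank: crate K3, crate K7, crate M2, crate M3]
11. Farmer goes to the east bank with crate R2.  [the west bank: crate R1, crate R3, crate R4, crate R6 | the east bank: crate K3, crate K7, crate M2, crate M3, crate R2]
12. Farmer goes back to the west bank alone.  [the west bank: crate R1, crate R3, crate R4, crate R6 | the east bank: crate K3, crate K7, crate M2, crate M3, crate R2]
13. Farmer goes to the east bank with crate R1.  [the west bank: crate R3, crate R4, crate R6 | the east bank: crate K3, crate K7, crate M2, crate M3, crate R1, crate R2]
14. Farmer goes back to the west bank alone.  [the west bank: crate R3, crate R4, crate R6 | the east bank: crate K3, crate K7, crate M2, crate M3, crate R1, crate R2]
15. Farmer goes to the east bank with crate R6.  [the west bank: crate R3, crate R4 | the east bank: crate K3, crate K7, crate M2, crate M3, crate R1, crate R2, crate R6]
16. Farmer goes back to the west bank alone.  [the west bank: crate R3, crate R4 | the east bank: crate K3, crate K7, crate M2, crate M3, crate R1, crate R2, crate R6]
17. Farmer goes to the east bank with crate R3.  [the west bank: crate R4 | the east bank: crate K3, crate K7, crate M2, crate M3, crate R1, crate R2, crate R3, crate R6]
18. Farmer goes back to the west bank alone.  [the west bank: crate R4 | the east bank: crate K3, crate K7, crate M2, crate M3, crate R1, crate R2, crate R3, crate R6]
19. Farmer goes to the east bank with crate R4.  [the west bank: — | the east bank: crate K3, crate K7, crate M2, crate M3, crate R1, crate R2, crate R3, crate R4, crate R6]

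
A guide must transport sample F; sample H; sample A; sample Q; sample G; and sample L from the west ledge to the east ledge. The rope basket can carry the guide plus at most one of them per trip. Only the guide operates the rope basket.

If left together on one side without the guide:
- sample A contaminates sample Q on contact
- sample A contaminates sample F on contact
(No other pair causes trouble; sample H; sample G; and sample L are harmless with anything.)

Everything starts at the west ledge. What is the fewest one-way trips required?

13

Counting alone: the guide can take at most 1 across per trip to the east ledge, so moving all 6 needs at least 6 loaded trips out, with a return between consecutive ones — at least 11 crossings.
The safety rule pushes this higher. Following every safe sequence of crossings, the most of the 6 that can be at the east ledge as the rope basket arrives there on crossing 11 is 5 — never all 6.
So no plan with fewer than 13 crossings exists, and this one achieves 13:
1. Guide goes to the east ledge with sample A.
2. Guide goes back to the west ledge alone.
3. Guide goes to the east ledge with sample F.
4. Guide goes back to the west ledge with sample A.
5. Guide goes to the east ledge with sample Q.
6. Guide goes back to the west ledge alone.
7. Guide goes to the east ledge with sample H.
8. Guide goes back to the west ledge alone.
9. Guide goes to the east ledge with sample G.
10. Guide goes back to the west ledge alone.
11. Guide goes to the east ledge with sample L.
12. Guide goes back to the west ledge alone.
13. Guide goes to the east ledge with sample A.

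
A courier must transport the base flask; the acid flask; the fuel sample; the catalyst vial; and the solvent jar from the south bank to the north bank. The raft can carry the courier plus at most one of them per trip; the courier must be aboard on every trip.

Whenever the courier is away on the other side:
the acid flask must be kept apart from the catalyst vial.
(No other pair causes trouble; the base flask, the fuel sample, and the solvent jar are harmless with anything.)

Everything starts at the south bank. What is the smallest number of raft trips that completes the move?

Counting alone: the courier can take at most 1 across per trip to the north bank, so moving all 5 needs at least 5 loaded trips out, with a return between consecutive ones — at least 9 crossings.
The plan below uses exactly 9 crossings, so it is optimal:
1. Courier goes to the north bank with the acid flask.
2. Courier goes back to the south bank alone.
3. Courier goes to the north bank with the base flask.
4. Courier goes back to the south bank alone.
5. Courier goes to the north bank with the fuel sample.
6. Courier goes back to the south bank alone.
7. Courier goes to the north bank with the solvent jar.
8. Courier goes back to the south bank alone.
9. Courier goes to the north bank with the catalyst vial.

9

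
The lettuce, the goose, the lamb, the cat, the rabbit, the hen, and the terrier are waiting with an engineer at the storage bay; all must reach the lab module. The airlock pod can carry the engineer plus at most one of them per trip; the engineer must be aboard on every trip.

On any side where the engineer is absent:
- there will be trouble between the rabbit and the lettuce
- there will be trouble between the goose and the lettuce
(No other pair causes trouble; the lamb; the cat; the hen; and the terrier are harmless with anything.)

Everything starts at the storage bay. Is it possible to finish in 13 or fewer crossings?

Counting alone: the engineer can take at most 1 across per trip to the lab module, so moving all 7 needs at least 7 loaded trips out, with a return between consecutive ones — at least 13 crossings.
The safety rule pushes this higher. Following every safe sequence of crossings, the most of the 7 that can be at the lab module as the airlock pod arrives there on crossing 13 is 6 — never all 7.
So the move cannot be finished within 13 crossings. (The shortest complete plan takes 15:)
1. Engineer goes to the lab module with the lettuce.  [the storage bay: the cat, the goose, the hen, the lamb, the rabbit, the terrier | the lab module: the lettuce]
2. Engineer goes back to the storage bay alone.  [the storage bay: the cat, the goose, the hen, the lamb, the rabbit, the terrier | the lab module: the lettuce]
3. Engineer goes to the lab module with the goose.  [the storage bay: the cat, the hen, the lamb, the rabbit, the terrier | the lab module: the goose, the lettuce]
4. Engineer goes back to the storage bay with the lettuce.  [the storage bay: the cat, the hen, the lamb, the lettuce, the rabbit, the terrier | the lab module: the goose]
5. Engineer goes to the lab module with the rabbit.  [the storage bay: the cat, the hen, the lamb, the lettuce, the terrier | the lab module: the goose, the rabbit]
6. Engineer goes back to the storage bay alone.  [the storage bay: the cat, the hen, the lamb, the lettuce, the terrier | the lab module: the goose, the rabbit]
7. Engineer goes to the lab module with the lamb.  [the storage bay: the cat, the hen, the lettuce, the terrier | the lab module: the goose, the lamb, the rabbit]
8. Engineer goes back to the storage bay alone.  [the storage bay: the cat, the hen, the lettuce, the terrier | the lab module: the goose, the lamb, the rabbit]
9. Engineer goes to the lab module with the cat.  [the storage bay: the hen, the lettuce, the terrier | the lab module: the cat, the goose, the lamb, the rabbit]
10. Engineer goes back to the storage bay alone.  [the storage bay: the hen, the lettuce, the terrier | the lab module: the cat, the goose, the lamb, the rabbit]
11. Engineer goes to the lab module with the hen.  [the storage bay: the lettuce, the terrier | the lab module: the cat, the goose, the hen, the lamb, the rabbit]
12. Engineer goes back to the storage bay alone.  [the storage bay: the lettuce, the terrier | the lab module: the cat, the goose, the hen, the lamb, the rabbit]
13. Engineer goes to the lab module with the terrier.  [the storage bay: the lettuce | the lab module: the cat, the goose, the hen, the lamb, the rabbit, the terrier]
14. Engineer goes back to the storage bay alone.  [the storage bay: the lettuce | the lab module: the cat, the goose, the hen, the lamb, the rabbit, the terrier]
15. Engineer goes to the lab module with the lettuce.  [the storage bay: — | the lab module: the cat, the goose, the hen, the lamb, the lettuce, the rabbit, the terrier]

No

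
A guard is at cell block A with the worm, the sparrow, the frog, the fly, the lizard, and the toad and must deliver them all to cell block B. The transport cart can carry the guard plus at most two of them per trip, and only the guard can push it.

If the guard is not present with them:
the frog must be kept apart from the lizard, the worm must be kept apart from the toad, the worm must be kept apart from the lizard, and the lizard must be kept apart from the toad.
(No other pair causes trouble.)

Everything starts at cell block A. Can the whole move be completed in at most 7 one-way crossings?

Counting alone: the guard can take at most 2 across per trip to cell block B, so moving all 6 needs at least 3 loaded trips out, with a return between consecutive ones — at least 5 crossings.
The safety rule pushes this higher. Following every safe sequence of crossings, the most of the 6 that can be at cell block B as the transport cart arrives there on crossings 5, 7 is 4, 5 respectively — never all 6.
So the move cannot be finished within 7 crossings. (The shortest complete plan takes 9:)
1. Guard goes to cell block B with the lizard and the worm.
2. Guard goes back to cell block A with the worm.
3. Guard goes to cell block B with the sparrow and the worm.
4. Guard goes back to cell block A with the worm.
5. Guard goes to cell block B with the frog and the worm.
6. Guard goes back to cell block A with the lizard.
7. Guard goes to cell block B with the fly and the lizard.
8. Guard goes back to cell block A with the lizard.
9. Guard goes to cell block B with the lizard and the toad.

No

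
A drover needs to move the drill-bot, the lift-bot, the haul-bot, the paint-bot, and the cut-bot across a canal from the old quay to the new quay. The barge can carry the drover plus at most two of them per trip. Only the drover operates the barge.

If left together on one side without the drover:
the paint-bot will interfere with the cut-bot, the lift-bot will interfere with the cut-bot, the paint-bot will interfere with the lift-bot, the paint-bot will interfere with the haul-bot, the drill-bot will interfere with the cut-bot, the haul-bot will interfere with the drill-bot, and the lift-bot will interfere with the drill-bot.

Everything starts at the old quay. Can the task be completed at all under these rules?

No

Whatever the first load, the items left behind include a forbidden pair without the drover. No opening move is safe, so no plan exists.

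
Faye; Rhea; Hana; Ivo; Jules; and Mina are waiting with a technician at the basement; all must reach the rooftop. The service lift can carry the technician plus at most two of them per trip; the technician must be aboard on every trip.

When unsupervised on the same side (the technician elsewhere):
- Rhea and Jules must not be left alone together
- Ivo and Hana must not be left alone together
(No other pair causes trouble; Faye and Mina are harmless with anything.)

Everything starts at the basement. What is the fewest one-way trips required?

5

Counting alone: the technician can take at most 2 across per trip to the rooftop, so moving all 6 needs at least 3 loaded trips out, with a return between consecutive ones — at least 5 crossings.
The plan below uses exactly 5 crossings, so it is optimal:
1. Technician goes to the rooftop with Hana and Rhea.
2. Technician goes back to the basement alone.
3. Technician goes to the rooftop with Faye and Mina.
4. Technician goes back to the basement alone.
5. Technician goes to the rooftop with Ivo and Jules.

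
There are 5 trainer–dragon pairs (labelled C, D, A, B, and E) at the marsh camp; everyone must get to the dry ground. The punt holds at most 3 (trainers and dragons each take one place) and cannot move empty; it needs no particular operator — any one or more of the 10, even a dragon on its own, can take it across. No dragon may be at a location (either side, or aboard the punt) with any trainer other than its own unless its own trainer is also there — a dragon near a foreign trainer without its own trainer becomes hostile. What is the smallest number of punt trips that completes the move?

Counting alone: each trip to the dry ground takes at most 3 across and each return brings at least 1 back, so after t trips out (and t−1 returns) at most 3t − (t−1) of the 10 are across; that first reaches 10 at t = 5, so at least 9 crossings are needed.
The safety rule pushes this higher. Following every safe sequence of crossings, the most of the 10 that can be at the dry ground as the punt arrives there on crossing 9 is 9 — never all 10.
So no plan with fewer than 11 crossings exists, and this one achieves 11:
1. dragon C and trainer C cross → the dry ground.
2. trainer C crosses ← the marsh camp.
3. dragon A, dragon B, and dragon D cross → the dry ground.
4. dragon C crosses ← the marsh camp.
5. trainer A, trainer B, and trainer D cross → the dry ground.
6. dragon D and trainer D cross ← the marsh camp.
7. trainer C, trainer D, and trainer E cross → the dry ground.
8. dragon A crosses ← the marsh camp.
9. dragon C and dragon D cross → the dry ground.
10. dragon C crosses ← the marsh camp.
11. dragon A, dragon C, and dragon E cross → the dry ground.

11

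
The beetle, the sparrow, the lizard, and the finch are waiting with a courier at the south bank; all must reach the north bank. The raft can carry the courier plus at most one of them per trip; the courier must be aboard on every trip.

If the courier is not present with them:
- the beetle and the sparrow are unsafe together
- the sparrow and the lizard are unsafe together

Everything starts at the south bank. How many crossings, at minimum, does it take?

Counting alone: the courier can take at most 1 across per trip to the north bank, so moving all 4 needs at least 4 loaded trips out, with a return between consecutive ones — at least 7 crossings.
The safety rule pushes this higher. Following every safe sequence of crossings, the most of the 4 that can be at the north bank as the raft arrives there on crossing 7 is 3 — never all 4.
So no plan with fewer than 9 crossings exists, and this one achieves 9:
1. Courier goes to the north bank with the sparrow.  [the south bank: the beetle, the finch, the lizard | the north bank: the sparrow]
2. Courier goes back to the south bank alone.  [the south bank: the beetle, the finch, the lizard | the north bank: the sparrow]
3. Courier goes to the north bank with the beetle.  [the south bank: the finch, the lizard | the north bank: the beetle, the sparrow]
4. Courier goes back to the south bank with the sparrow.  [the south bank: the finch, the lizard, the sparrow | the north bank: the beetle]
5. Courier goes to the north bank with the lizard.  [the south bank: the finch, the sparrow | the north bank: the beetle, the lizard]
6. Courier goes back to the south bank alone.  [the south bank: the finch, the sparrow | the north bank: the beetle, the lizard]
7. Courier goes to the north bank with the finch.  [the south bank: the sparrow | the north bank: the beetle, the finch, the lizard]
8. Courier goes back to the south bank alone.  [the south bank: the sparrow | the north bank: the beetle, the finch, the lizard]
9. Courier goes to the north bank with the sparrow.  [the south bank: — | the north bank: the beetle, the finch, the lizard, the sparrow]

9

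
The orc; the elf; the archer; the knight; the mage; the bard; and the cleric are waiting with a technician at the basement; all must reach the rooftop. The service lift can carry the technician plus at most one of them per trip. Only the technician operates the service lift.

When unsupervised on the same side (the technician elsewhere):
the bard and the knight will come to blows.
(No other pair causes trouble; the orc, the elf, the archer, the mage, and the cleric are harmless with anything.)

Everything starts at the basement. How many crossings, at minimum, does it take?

13

Counting alone: the technician can take at most 1 across per trip to the rooftop, so moving all 7 needs at least 7 loaded trips out, with a return between consecutive ones — at least 13 crossings.
The plan below uses exactly 13 crossings, so it is optimal:
1. Technician goes to the rooftop with the knight.  [the basement: the archer, the bard, the cleric, the elf, the mage, the orc | the rooftop: the knight]
2. Technician goes back to the basement alone.  [the basement: the archer, the bard, the cleric, the elf, the mage, the orc | the rooftop: the knight]
3. Technician goes to the rooftop with the orc.  [the basement: the archer, the bard, the cleric, the elf, the mage | the rooftop: the knight, the orc]
4. Technician goes back to the basement alone.  [the basement: the archer, the bard, the cleric, the elf, the mage | the rooftop: the knight, the orc]
5. Technician goes to the rooftop with the elf.  [the basement: the archer, the bard, the cleric, the mage | the rooftop: the elf, the knight, the orc]
6. Technician goes back to the basement alone.  [the basement: the archer, the bard, the cleric, the mage | the rooftop: the elf, the knight, the orc]
7. Technician goes to the rooftop with the archer.  [the basement: the bard, the cleric, the mage | the rooftop: the archer, the elf, the knight, the orc]
8. Technician goes back to the basement alone.  [the basement: the bard, the cleric, the mage | the rooftop: the archer, the elf, the knight, the orc]
9. Technician goes to the rooftop with the mage.  [the basement: the bard, the cleric | the rooftop: the archer, the elf, the knight, the mage, the orc]
10. Technician goes back to the basement alone.  [the basement: the bard, the cleric | the rooftop: the archer, the elf, the knight, the mage, the orc]
11. Technician goes to the rooftop with the cleric.  [the basement: the bard | the rooftop: the archer, the cleric, the elf, the knight, the mage, the orc]
12. Technician goes back to the basement alone.  [the basement: the bard | the rooftop: the archer, the cleric, the elf, the knight, the mage, the orc]
13. Technician goes to the rooftop with the bard.  [the basement: — | the rooftop: the archer, the bard, the cleric, the elf, the knight, the mage, the orc]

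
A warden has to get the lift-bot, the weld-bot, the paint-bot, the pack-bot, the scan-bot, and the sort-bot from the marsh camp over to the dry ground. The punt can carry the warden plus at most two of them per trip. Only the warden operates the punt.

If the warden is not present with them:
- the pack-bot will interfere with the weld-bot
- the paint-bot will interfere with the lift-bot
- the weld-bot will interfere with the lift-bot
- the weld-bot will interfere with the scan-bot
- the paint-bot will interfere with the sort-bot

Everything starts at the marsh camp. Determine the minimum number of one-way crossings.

Counting alone: the warden can take at most 2 across per trip to the dry ground, so moving all 6 needs at least 3 loaded trips out, with a return between consecutive ones — at least 5 crossings.
The safety rule pushes this higher. Following every safe sequence of crossings, the most of the 6 that can be at the dry ground as the punt arrives there on crossing 5 is 5 — never all 6.
So no plan with fewer than 7 crossings exists, and this one achieves 7:
1. Warden goes to the dry ground with the paint-bot and the weld-bot.
2. Warden goes back to the marsh camp alone.
3. Warden goes to the dry ground with the lift-bot and the pack-bot.
4. Warden goes back to the marsh camp with the paint-bot and the weld-bot.
5. Warden goes to the dry ground with the scan-bot and the sort-bot.
6. Warden goes back to the marsh camp alone.
7. Warden goes to the dry ground with the paint-bot and the weld-bot.

7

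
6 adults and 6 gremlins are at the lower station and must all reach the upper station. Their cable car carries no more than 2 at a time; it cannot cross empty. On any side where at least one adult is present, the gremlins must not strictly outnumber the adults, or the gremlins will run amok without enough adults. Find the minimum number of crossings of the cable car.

impossible

Following every safe sequence of crossings from the start, the most of the 12 that can be at the upper station as the cable car arrives there on crossings 1, 3, 5, 7, 9 is 2, 3, 4, 5, 6 respectively; the best ever achieved is 6 of 12.
From crossing 11 on, no configuration arises that was not already reachable earlier: only 15 distinct safe configurations (who is on which side, and where the cable car is) can ever be reached, none of them has everyone across, and every continuation just revisits them. They are: 0 adults + 0 gremlins across (cable car back at the start); 0 adults + 1 gremlin across (cable car there); 0 adults + 1 gremlin across (cable car back at the start); 0 adults + 2 gremlins across (cable car there); 0 adults + 2 gremlins across (cable car back at the start); 0 adults + 3 gremlins across (cable car there); 0 adults + 3 gremlins across (cable car back at the start); 0 adults + 4 gremlins across (cable car there); 0 adults + 4 gremlins across (cable car back at the start); 0 adults + 5 gremlins across (cable car there); 0 adults + 5 gremlins across (cable car back at the start); 0 adults + 6 gremlins across (cable car there); 1 adult + 1 gremlin across (cable car there); 1 adult + 1 gremlin across (cable car back at the start); 2 adults + 2 gremlins across (cable car there). So no valid plan exists.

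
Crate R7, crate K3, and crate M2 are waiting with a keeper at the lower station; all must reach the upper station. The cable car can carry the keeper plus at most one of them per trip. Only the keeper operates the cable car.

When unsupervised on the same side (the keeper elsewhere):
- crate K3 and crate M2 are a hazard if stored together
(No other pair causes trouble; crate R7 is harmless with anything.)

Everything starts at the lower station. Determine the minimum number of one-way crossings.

5

Counting alone: the keeper can take at most 1 across per trip to the upper station, so moving all 3 needs at least 3 loaded trips out, with a return between consecutive ones — at least 5 crossings.
The plan below uses exactly 5 crossings, so it is optimal:
1. Keeper goes to the upper station with crate K3.  [the lower station: crate M2, crate R7 | the upper station: crate K3]
2. Keeper goes back to the lower station alone.  [the lower station: crate M2, crate R7 | the upper station: crate K3]
3. Keeper goes to the upper station with crate R7.  [the lower station: crate M2 | the upper station: crate K3, crate R7]
4. Keeper goes back to the lower station alone.  [the lower station: crate M2 | the upper station: crate K3, crate R7]
5. Keeper goes to the upper station with crate M2.  [the lower station: — | the upper station: crate K3, crate M2, crate R7]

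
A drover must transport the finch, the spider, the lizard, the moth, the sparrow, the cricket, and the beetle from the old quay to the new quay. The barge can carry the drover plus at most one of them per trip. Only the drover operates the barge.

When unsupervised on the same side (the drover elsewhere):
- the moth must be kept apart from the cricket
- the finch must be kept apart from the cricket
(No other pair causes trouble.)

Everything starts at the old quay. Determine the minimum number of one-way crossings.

15

Counting alone: the drover can take at most 1 across per trip to the new quay, so moving all 7 needs at least 7 loaded trips out, with a return between consecutive ones — at least 13 crossings.
The safety rule pushes this higher. Following every safe sequence of crossings, the most of the 7 that can be at the new quay as the barge arrives there on crossing 13 is 6 — never all 7.
So no plan with fewer than 15 crossings exists, and this one achieves 15:
1. Drover goes to the new quay with the cricket.  [the old quay: the beetle, the finch, the lizard, the moth, the sparrow, the spider | the new quay: the cricket]
2. Drover goes back to the old quay alone.  [the old quay: the beetle, the finch, the lizard, the moth, the sparrow, the spider | the new quay: the cricket]
3. Drover goes to the new quay with the finch.  [the old quay: the beetle, the lizard, the moth, the sparrow, the spider | the new quay: the cricket, the finch]
4. Drover goes back to the old quay with the cricket.  [the old quay: the beetle, the cricket, the lizard, the moth, the sparrow, the spider | the new quay: the finch]
5. Drover goes to the new quay with the moth.  [the old quay: the beetle, the cricket, the lizard, the sparrow, the spider | the new quay: the finch, the moth]
6. Drover goes back to the old quay alone.  [the old quay: the beetle, the cricket, the lizard, the sparrow, the spider | the new quay: the finch, the moth]
7. Drover goes to the new quay with the spider.  [the old quay: the beetle, the cricket, the lizard, the sparrow | the new quay: the finch, the moth, the spider]
8. Drover goes back to the old quay alone.  [the old quay: the beetle, the cricket, the lizard, the sparrow | the new quay: the finch, the moth, the spider]
9. Drover goes to the new quay with the lizard.  [the old quay: the beetle, the cricket, the sparrow | the new quay: the finch, the lizard, the moth, the spider]
10. Drover goes back to the old quay alone.  [the old quay: the beetle, the cricket, the sparrow | the new quay: the finch, the lizard, the moth, the spider]
11. Drover goes to the new quay with the sparrow.  [the old quay: the beetle, the cricket | the new quay: the finch, the lizard, the moth, the sparrow, the spider]
12. Drover goes back to the old quay alone.  [the old quay: the beetle, the cricket | the new quay: the finch, the lizard, the moth, the sparrow, the spider]
13. Drover goes to the new quay with the beetle.  [the old quay: the cricket | the new quay: the beetle, the finch, the lizard, the moth, the sparrow, the spider]
14. Drover goes back to the old quay alone.  [the old quay: the cricket | the new quay: the beetle, the finch, the lizard, the moth, the sparrow, the spider]
15. Drover goes to the new quay with the cricket.  [the old quay: — | the new quay: the beetle, the cricket, the finch, the lizard, the moth, the sparrow, the spider]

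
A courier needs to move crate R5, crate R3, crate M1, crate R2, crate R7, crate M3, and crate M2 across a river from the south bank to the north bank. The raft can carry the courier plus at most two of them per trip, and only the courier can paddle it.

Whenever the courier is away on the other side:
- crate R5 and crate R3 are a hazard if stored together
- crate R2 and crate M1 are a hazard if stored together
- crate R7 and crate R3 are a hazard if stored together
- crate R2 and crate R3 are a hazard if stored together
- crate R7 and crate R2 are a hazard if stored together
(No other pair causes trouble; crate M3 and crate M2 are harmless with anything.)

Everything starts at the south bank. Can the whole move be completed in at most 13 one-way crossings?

Yes

Yes — this plan uses 11 crossings (≤ 13):
1. Courier goes to the north bank with crate R2 and crate R3.  [the south bank: crate M1, crate M2, crate M3, crate R5, crate R7 | the north bank: crate R2, crate R3]
2. Courier goes back to the south bank with crate R3.  [the south bank: crate M1, crate M2, crate M3, crate R3, crate R5, crate R7 | the north bank: crate R2]
3. Courier goes to the north bank with crate R3 and crate R5.  [the south bank: crate M1, crate M2, crate M3, crate R7 | the north bank: crate R2, crate R3, crate R5]
4. Courier goes back to the south bank with crate R3.  [the south bank: crate M1, crate M2, crate M3, crate R3, crate R7 | the north bank: crate R2, crate R5]
5. Courier goes to the north bank with crate M3 and crate R3.  [the south bank: crate M1, crate M2, crate R7 | the north bank: crate M3, crate R2, crate R3, crate R5]
6. Courier goes back to the south bank with crate R3.  [the south bank: crate M1, crate M2, crate R3, crate R7 | the north bank: crate M3, crate R2, crate R5]
7. Courier goes to the north bank with crate M2 and crate R3.  [the south bank: crate M1, crate R7 | the north bank: crate M2, crate M3, crate R2, crate R3, crate R5]
8. Courier goes back to the south bank with crate R3.  [the south bank: crate M1, crate R3, crate R7 | the north bank: crate M2, crate M3, crate R2, crate R5]
9. Courier goes to the north bank with crate M1 and crate R7.  [the south bank: crate R3 | the north bank: crate M1, crate M2, crate M3, crate R2, crate R5, crate R7]
10. Courier goes back to the south bank with crate R2.  [the south bank: crate R2, crate R3 | the north bank: crate M1, crate M2, crate M3, crate R5, crate R7]
11. Courier goes to the north bank with crate R2 and crate R3.  [the south bank: — | the north bank: crate M1, crate M2, crate M3, crate R2, crate R3, crate R5, crate R7]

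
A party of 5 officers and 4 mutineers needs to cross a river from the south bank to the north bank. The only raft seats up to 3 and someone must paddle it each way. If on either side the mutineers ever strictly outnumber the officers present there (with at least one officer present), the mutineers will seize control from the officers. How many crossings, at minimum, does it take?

Counting alone: each trip to the north bank takes at most 3 across and each return brings at least 1 back, so after t trips out (and t−1 returns) at most 3t − (t−1) of the 9 are across; that first reaches 9 at t = 4, so at least 7 crossings are needed.
The plan below uses exactly 7 crossings, so it is optimal:
1. 3 mutineers → the north bank.  (the south bank: 5O 1M; the north bank: 0O 3M)
2. 1 mutineer ← the south bank.  (the south bank: 5O 2M; the north bank: 0O 2M)
3. 3 officers → the north bank.  (the south bank: 2O 2M; the north bank: 3O 2M)
4. 1 officer ← the south bank.  (the south bank: 3O 2M; the north bank: 2O 2M)
5. 2 officers and 1 mutineer → the north bank.  (the south bank: 1O 1M; the north bank: 4O 3M)
6. 1 officer ← the south bank.  (the south bank: 2O 1M; the north bank: 3O 3M)
7. 2 officers and 1 mutineer → the north bank.  (the south bank: 0O 0M; the north bank: 5O 4M)

7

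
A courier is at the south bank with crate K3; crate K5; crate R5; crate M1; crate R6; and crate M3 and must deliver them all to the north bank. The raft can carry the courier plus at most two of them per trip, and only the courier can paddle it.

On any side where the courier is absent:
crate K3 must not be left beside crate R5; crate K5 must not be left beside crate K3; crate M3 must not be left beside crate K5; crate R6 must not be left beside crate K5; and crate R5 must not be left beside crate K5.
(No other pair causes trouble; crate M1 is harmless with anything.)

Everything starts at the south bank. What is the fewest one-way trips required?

Counting alone: the courier can take at most 2 across per trip to the north bank, so moving all 6 needs at least 3 loaded trips out, with a return between consecutive ones — at least 5 crossings.
The safety rule pushes this higher. Following every safe sequence of crossings, the most of the 6 that can be at the north bank as the raft arrives there on crossings 5, 7 is 4, 5 respectively — never all 6.
So no plan with fewer than 9 crossings exists, and this one achieves 9:
1. Courier goes to the north bank with crate K3 and crate K5.  [the south bank: crate M1, crate M3, crate R5, crate R6 | the north bank: crate K3, crate K5]
2. Courier goes back to the south bank with crate K3.  [the south bank: crate K3, crate M1, crate M3, crate R5, crate R6 | the north bank: crate K5]
3. Courier goes to the north bank with crate K3 and crate M1.  [the south bank: crate M3, crate R5, crate R6 | the north bank: crate K3, crate K5, crate M1]
4. Courier goes back to the south bank with crate K3.  [the south bank: crate K3, crate M3, crate R5, crate R6 | the north bank: crate K5, crate M1]
5. Courier goes to the north bank with crate K3 and crate R6.  [the south bank: crate M3, crate R5 | the north bank: crate K3, crate K5, crate M1, crate R6]
6. Courier goes back to the south bank with crate K5.  [the south bank: crate K5, crate M3, crate R5 | the north bank: crate K3, crate M1, crate R6]
7. Courier goes to the north bank with crate K5 and crate M3.  [the south bank: crate R5 | the north bank: crate K3, crate K5, crate M1, crate M3, crate R6]
8. Courier goes back to the south bank with crate K5.  [the south bank: crate K5, crate R5 | the north bank: crate K3, crate M1, crate M3, crate R6]
9. Courier goes to the north bank with crate K5 and crate R5.  [the south bank: — | the north bank: crate K3, crate K5, crate M1, crate M3, crate R5, crate R6]

9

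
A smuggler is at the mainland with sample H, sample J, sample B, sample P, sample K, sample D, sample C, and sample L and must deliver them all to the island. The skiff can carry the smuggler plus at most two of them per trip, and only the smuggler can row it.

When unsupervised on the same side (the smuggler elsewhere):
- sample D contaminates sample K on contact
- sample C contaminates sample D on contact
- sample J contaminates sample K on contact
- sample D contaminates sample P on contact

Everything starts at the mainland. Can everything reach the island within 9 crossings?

Yes

Yes — this plan uses 9 crossings (≤ 9):
1. Smuggler goes to the island with sample D and sample J.
2. Smuggler goes back to the mainland alone.
3. Smuggler goes to the island with sample H.
4. Smuggler goes back to the mainland alone.
5. Smuggler goes to the island with sample B and sample L.
6. Smuggler goes back to the mainland alone.
7. Smuggler goes to the island with sample C and sample P.
8. Smuggler goes back to the mainland with sample D.
9. Smuggler goes to the island with sample D and sample K.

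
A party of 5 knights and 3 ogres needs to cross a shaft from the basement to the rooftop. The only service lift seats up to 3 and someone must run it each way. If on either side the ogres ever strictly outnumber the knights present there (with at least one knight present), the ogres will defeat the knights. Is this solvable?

1. 2 ogres → the rooftop.  (the basement: 5K 1O; the rooftop: 0K 2O)
2. 1 ogre ← the basement.  (the basement: 5K 2O; the rooftop: 0K 1O)
3. 2 knights and 1 ogre → the rooftop.  (the basement: 3K 1O; the rooftop: 2K 2O)
4. 1 ogre ← the basement.  (the basement: 3K 2O; the rooftop: 2K 1O)
5. 1 knight and 2 ogres → the rooftop.  (the basement: 2K 0O; the rooftop: 3K 3O)
6. 1 ogre ← the basement.  (the basement: 2K 1O; the rooftop: 3K 2O)
7. 2 knights and 1 ogre → the rooftop.  (the basement: 0K 0O; the rooftop: 5K 3O)

Yes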